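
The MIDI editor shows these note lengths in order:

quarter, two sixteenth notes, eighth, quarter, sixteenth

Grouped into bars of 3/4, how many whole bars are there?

1

One bar of 3/4 = 12 sixteenth notes.
Each duration in sixteenth notes: quarter = 4; sixteenth note = 1; sixteenth note = 1; eighth = 2; quarter = 4; sixteenth = 1.
Sum: 4 + 1 + 1 + 2 + 4 + 1 = 13.
13 ÷ 12 = 1 complete bar with 1 left over.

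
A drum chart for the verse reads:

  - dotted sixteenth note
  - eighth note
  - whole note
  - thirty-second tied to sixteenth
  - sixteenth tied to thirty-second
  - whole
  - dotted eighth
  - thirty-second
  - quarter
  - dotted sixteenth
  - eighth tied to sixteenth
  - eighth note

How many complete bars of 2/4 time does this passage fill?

6

One bar of 2/4 = 16 thirty-second notes.
Each duration in thirty-second notes: dotted sixteenth note = 3; eighth note = 4; whole note = 32; thirty-second tied to sixteenth (thirty-second + sixteenth) = 3; sixteenth tied to thirty-second (sixteenth + thirty-second) = 3; whole = 32; dotted eighth = 6; thirty-second = 1; quarter = 8; dotted sixteenth = 3; eighth tied to sixteenth (eighth + sixteenth) = 6; eighth note = 4.
Sum: 3 + 4 + 32 + 3 + 3 + 32 + 6 + 1 + 8 + 3 + 6 + 4 = 105.
105 ÷ 16 = 6 complete bars with 9 left over.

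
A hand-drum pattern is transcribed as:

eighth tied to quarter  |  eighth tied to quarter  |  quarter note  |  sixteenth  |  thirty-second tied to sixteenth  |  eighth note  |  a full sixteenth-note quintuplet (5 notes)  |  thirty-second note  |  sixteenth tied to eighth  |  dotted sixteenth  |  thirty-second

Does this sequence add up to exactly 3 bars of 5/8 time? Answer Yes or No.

One bar of 5/8 = 20 thirty-second notes, so 3 bars = 60.
Express everything in thirty-second notes: eighth tied to quarter (eighth + quarter) = 12; eighth tied to quarter (eighth + quarter) = 12; quarter note = 8; sixteenth = 2; thirty-second tied to sixteenth (thirty-second + sixteenth) = 3; eighth note = 4; a full sixteenth-note quintuplet (5 notes) (five quintuplet sixteenths span one quarter) = 8; thirty-second note = 1; sixteenth tied to eighth (sixteenth + eighth) = 6; dotted sixteenth = 3; thirty-second = 1.
Total: 12 + 12 + 8 + 2 + 3 + 4 + 8 + 1 + 6 + 3 + 1 = 60.
60 equals 60, so the answer is Yes.

Yes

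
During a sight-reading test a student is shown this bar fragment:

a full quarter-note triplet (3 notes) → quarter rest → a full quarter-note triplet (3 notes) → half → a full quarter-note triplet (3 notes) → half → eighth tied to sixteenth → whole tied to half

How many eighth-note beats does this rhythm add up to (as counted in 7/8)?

One eighth-note beat = 2 sixteenth notes.
Each duration in sixteenth notes: a full quarter-note triplet (3 notes) (three triplet quarters span one half) = 8; quarter rest = 4; a full quarter-note triplet (3 notes) (three triplet quarters span one half) = 8; half = 8; a full quarter-note triplet (3 notes) (three triplet quarters span one half) = 8; half = 8; eighth tied to sixteenth (eighth + sixteenth) = 3; whole tied to half (whole + half) = 24.
Adding: 8 + 4 + 8 + 8 + 8 + 8 + 3 + 24 = 71.
71 ÷ 2 = 35.5 beats.

35.5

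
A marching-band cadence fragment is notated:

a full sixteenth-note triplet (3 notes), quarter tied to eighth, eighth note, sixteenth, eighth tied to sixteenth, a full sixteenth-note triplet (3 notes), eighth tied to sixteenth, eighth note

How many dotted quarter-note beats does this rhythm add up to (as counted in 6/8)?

One dotted quarter-note beat = 6 sixteenth notes.
In sixteenth notes: a full sixteenth-note triplet (3 notes) (three triplet sixteenths span one eighth) = 2; quarter tied to eighth (quarter + eighth) = 6; eighth note = 2; sixteenth = 1; eighth tied to sixteenth (eighth + sixteenth) = 3; a full sixteenth-note triplet (3 notes) (three triplet sixteenths span one eighth) = 2; eighth tied to sixteenth (eighth + sixteenth) = 3; eighth note = 2.
Altogether 2 + 6 + 2 + 1 + 3 + 2 + 3 + 2 = 21.
21 ÷ 6 = 3.5 beats.

3.5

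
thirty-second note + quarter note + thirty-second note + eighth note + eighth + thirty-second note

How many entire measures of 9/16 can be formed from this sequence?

1

One bar of 9/16 = 18 thirty-second notes.
In thirty-second notes: thirty-second note = 1; quarter note = 8; thirty-second note = 1; eighth note = 4; eighth = 4; thirty-second note = 1.
Altogether 1 + 8 + 1 + 4 + 4 + 1 = 19.
19 ÷ 18 = 1 complete bar with 1 left over.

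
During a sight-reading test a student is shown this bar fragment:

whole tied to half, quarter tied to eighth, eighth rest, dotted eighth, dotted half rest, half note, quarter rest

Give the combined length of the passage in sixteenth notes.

Express everything in sixteenth notes: whole tied to half (whole + half) = 24; quarter tied to eighth (quarter + eighth) = 6; eighth rest = 2; dotted eighth = 3; dotted half rest = 12; half note = 8; quarter rest = 4.
Adding: 24 + 6 + 2 + 3 + 12 + 8 + 4 = 59 sixteenth notes.

59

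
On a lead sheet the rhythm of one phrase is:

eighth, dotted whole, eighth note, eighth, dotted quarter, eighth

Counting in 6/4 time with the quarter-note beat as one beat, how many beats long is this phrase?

9.5

One quarter-note beat = 2 eighth notes.
In eighth notes: eighth = 1; dotted whole = 12; eighth note = 1; eighth = 1; dotted quarter = 3; eighth = 1.
Altogether 1 + 12 + 1 + 1 + 3 + 1 = 19.
19 ÷ 2 = 9.5 beats.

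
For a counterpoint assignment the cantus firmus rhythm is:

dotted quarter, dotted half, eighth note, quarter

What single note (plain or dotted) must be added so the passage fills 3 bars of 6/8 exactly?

3 bars of 6/8 = 18 eighth notes.
Working in eighth notes: dotted quarter = 3; dotted half = 6; eighth note = 1; quarter = 2.
Altogether 3 + 6 + 1 + 2 = 12.
Remaining: 18 − 12 = 6 eighth notes, which is a dotted half note.

dotted half note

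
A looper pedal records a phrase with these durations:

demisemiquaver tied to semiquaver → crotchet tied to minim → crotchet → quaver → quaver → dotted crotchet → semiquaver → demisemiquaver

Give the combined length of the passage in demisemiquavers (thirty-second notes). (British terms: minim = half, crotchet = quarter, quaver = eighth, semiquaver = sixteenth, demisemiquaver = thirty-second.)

Convert each value to thirty-second notes: demisemiquaver tied to semiquaver (demisemiquaver + semiquaver) = 3; crotchet tied to minim (crotchet + minim) = 24; crotchet = 8; quaver = 4; quaver = 4; dotted crotchet = 12; semiquaver = 2; demisemiquaver = 1.
Adding: 3 + 24 + 8 + 4 + 4 + 12 + 2 + 1 = 58 thirty-second notes.

58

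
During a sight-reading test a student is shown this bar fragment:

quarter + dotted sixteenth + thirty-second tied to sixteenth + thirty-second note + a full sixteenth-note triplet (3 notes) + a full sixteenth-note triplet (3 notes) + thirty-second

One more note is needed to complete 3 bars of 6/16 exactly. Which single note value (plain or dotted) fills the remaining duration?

3 bars of 6/16 = 36 thirty-second notes.
Express everything in thirty-second notes: quarter = 8; dotted sixteenth = 3; thirty-second tied to sixteenth (thirty-second + sixteenth) = 3; thirty-second note = 1; a full sixteenth-note triplet (3 notes) (three triplet sixteenths span one eighth) = 4; a full sixteenth-note triplet (3 notes) (three triplet sixteenths span one eighth) = 4; thirty-second = 1.
Altogether 8 + 3 + 3 + 1 + 4 + 4 + 1 = 24.
Remaining: 36 − 24 = 12 thirty-second notes, which is a dotted quarter note.

dotted quarter note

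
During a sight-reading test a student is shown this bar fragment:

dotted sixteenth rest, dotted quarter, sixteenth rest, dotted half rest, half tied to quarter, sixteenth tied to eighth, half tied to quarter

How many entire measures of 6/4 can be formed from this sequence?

1

One bar of 6/4 = 48 thirty-second notes.
Convert each value to thirty-second notes: dotted sixteenth rest = 3; dotted quarter = 12; sixteenth rest = 2; dotted half rest = 24; half tied to quarter (half + quarter) = 24; sixteenth tied to eighth (sixteenth + eighth) = 6; half tied to quarter (half + quarter) = 24.
Total: 3 + 12 + 2 + 24 + 24 + 6 + 24 = 95.
95 ÷ 48 = 1 complete bar with 47 left over.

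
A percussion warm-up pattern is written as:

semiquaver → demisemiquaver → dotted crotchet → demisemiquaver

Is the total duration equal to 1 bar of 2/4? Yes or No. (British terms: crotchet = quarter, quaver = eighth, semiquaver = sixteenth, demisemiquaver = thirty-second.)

Yes

One bar of 2/4 = 16 thirty-second notes.
Working in thirty-second notes: semiquaver = 2; demisemiquaver = 1; dotted crotchet = 12; demisemiquaver = 1.
Altogether 2 + 1 + 12 + 1 = 16.
16 equals 16, so the answer is Yes.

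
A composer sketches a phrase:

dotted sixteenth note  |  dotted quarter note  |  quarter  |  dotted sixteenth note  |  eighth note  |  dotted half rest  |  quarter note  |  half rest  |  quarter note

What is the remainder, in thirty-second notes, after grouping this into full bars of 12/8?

38

One bar of 12/8 = 48 thirty-second notes.
Express everything in thirty-second notes: dotted sixteenth note = 3; dotted quarter note = 12; quarter = 8; dotted sixteenth note = 3; eighth note = 4; dotted half rest = 24; quarter note = 8; half rest = 16; quarter note = 8.
Total: 3 + 12 + 8 + 3 + 4 + 24 + 8 + 16 + 8 = 86.
86 ÷ 48 = 1 complete bar with 38 thirty-second notes remaining.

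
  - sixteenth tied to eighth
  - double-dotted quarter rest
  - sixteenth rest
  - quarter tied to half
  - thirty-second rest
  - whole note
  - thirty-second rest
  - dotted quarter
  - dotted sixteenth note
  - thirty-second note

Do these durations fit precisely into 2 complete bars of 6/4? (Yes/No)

One bar of 6/4 = 48 thirty-second notes, so 2 bars = 96.
Express everything in thirty-second notes: sixteenth tied to eighth (sixteenth + eighth) = 6; double-dotted quarter rest = 14; sixteenth rest = 2; quarter tied to half (quarter + half) = 24; thirty-second rest = 1; whole note = 32; thirty-second rest = 1; dotted quarter = 12; dotted sixteenth note = 3; thirty-second note = 1.
Altogether 6 + 14 + 2 + 24 + 1 + 32 + 1 + 12 + 3 + 1 = 96.
96 equals 96, so the answer is Yes.

Yes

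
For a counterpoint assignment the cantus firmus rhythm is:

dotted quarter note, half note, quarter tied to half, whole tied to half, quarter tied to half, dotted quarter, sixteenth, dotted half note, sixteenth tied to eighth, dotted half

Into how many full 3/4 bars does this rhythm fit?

One bar of 3/4 = 12 sixteenth notes.
Convert each value to sixteenth notes: dotted quarter note = 6; half note = 8; quarter tied to half (quarter + half) = 12; whole tied to half (whole + half) = 24; quarter tied to half (quarter + half) = 12; dotted quarter = 6; sixteenth = 1; dotted half note = 12; sixteenth tied to eighth (sixteenth + eighth) = 3; dotted half = 12.
Adding: 6 + 8 + 12 + 24 + 12 + 6 + 1 + 12 + 3 + 12 = 96.
96 ÷ 12 = 8 complete bars with 0 left over.

8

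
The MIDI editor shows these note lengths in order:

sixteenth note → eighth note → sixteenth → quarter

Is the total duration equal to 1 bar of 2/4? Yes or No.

Yes

One bar of 2/4 = 8 sixteenth notes.
Express everything in sixteenth notes: sixteenth note = 1; eighth note = 2; sixteenth = 1; quarter = 4.
Total: 1 + 2 + 1 + 4 = 8.
8 equals 8, so the answer is Yes.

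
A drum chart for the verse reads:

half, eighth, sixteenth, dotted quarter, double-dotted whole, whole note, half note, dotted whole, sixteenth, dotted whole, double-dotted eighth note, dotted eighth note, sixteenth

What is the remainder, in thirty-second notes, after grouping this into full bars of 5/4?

11

One bar of 5/4 = 40 thirty-second notes.
Working in thirty-second notes: half = 16; eighth = 4; sixteenth = 2; dotted quarter = 12; double-dotted whole = 56; whole note = 32; half note = 16; dotted whole = 48; sixteenth = 2; dotted whole = 48; double-dotted eighth note = 7; dotted eighth note = 6; sixteenth = 2.
Altogether 16 + 4 + 2 + 12 + 56 + 32 + 16 + 48 + 2 + 48 + 7 + 6 + 2 = 251.
251 ÷ 40 = 6 complete bars with 11 thirty-second notes remaining.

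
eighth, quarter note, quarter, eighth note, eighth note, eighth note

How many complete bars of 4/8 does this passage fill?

One bar of 4/8 = 4 eighth notes.
Convert each value to eighth notes: eighth = 1; quarter note = 2; quarter = 2; eighth note = 1; eighth note = 1; eighth note = 1.
Sum: 1 + 2 + 2 + 1 + 1 + 1 = 8.
8 ÷ 4 = 2 complete bars with 0 left over.

2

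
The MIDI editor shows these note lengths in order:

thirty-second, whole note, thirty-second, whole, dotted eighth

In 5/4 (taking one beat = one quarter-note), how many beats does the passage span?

9

One quarter-note beat = 8 thirty-second notes.
Working in thirty-second notes: thirty-second = 1; whole note = 32; thirty-second = 1; whole = 32; dotted eighth = 6.
Sum: 1 + 32 + 1 + 32 + 6 = 72.
72 ÷ 8 = 9 beats.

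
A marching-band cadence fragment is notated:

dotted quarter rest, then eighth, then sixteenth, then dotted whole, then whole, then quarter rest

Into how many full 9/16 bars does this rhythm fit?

One bar of 9/16 = 9 sixteenth notes.
Each duration in sixteenth notes: dotted quarter rest = 6; eighth = 2; sixteenth = 1; dotted whole = 24; whole = 16; quarter rest = 4.
Total: 6 + 2 + 1 + 24 + 16 + 4 = 53.
53 ÷ 9 = 5 complete bars with 8 left over.

5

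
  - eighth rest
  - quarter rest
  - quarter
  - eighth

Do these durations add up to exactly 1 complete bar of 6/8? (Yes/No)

One bar of 6/8 = 6 eighth notes.
In eighth notes: eighth rest = 1; quarter rest = 2; quarter = 2; eighth = 1.
Total: 1 + 2 + 2 + 1 = 6.
6 equals 6, so the answer is Yes.

Yes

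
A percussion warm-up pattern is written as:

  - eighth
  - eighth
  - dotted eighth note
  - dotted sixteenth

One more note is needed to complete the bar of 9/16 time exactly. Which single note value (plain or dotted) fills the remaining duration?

The bar of 9/16 = 18 thirty-second notes.
Express everything in thirty-second notes: eighth = 4; eighth = 4; dotted eighth note = 6; dotted sixteenth = 3.
Adding: 4 + 4 + 6 + 3 = 17.
Remaining: 18 − 17 = 1 thirty-second note, which is a thirty-second note.

thirty-second note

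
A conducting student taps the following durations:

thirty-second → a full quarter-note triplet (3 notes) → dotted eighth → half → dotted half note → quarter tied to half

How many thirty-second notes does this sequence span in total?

87

Each duration in thirty-second notes: thirty-second = 1; a full quarter-note triplet (3 notes) (three triplet quarters span one half) = 16; dotted eighth = 6; half = 16; dotted half note = 24; quarter tied to half (quarter + half) = 24.
Sum: 1 + 16 + 6 + 16 + 24 + 24 = 87 thirty-second notes.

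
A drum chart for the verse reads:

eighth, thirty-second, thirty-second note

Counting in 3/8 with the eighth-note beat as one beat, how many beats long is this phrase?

1.5

One eighth-note beat = 4 thirty-second notes.
Working in thirty-second notes: eighth = 4; thirty-second = 1; thirty-second note = 1.
Total: 4 + 1 + 1 = 6.
6 ÷ 4 = 1.5 beats.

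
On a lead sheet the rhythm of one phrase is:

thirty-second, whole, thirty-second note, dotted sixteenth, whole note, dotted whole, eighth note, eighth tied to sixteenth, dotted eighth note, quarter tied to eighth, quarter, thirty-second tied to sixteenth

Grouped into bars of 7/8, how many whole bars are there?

5

One bar of 7/8 = 28 thirty-second notes.
Each duration in thirty-second notes: thirty-second = 1; whole = 32; thirty-second note = 1; dotted sixteenth = 3; whole note = 32; dotted whole = 48; eighth note = 4; eighth tied to sixteenth (eighth + sixteenth) = 6; dotted eighth note = 6; quarter tied to eighth (quarter + eighth) = 12; quarter = 8; thirty-second tied to sixteenth (thirty-second + sixteenth) = 3.
Altogether 1 + 32 + 1 + 3 + 32 + 48 + 4 + 6 + 6 + 12 + 8 + 3 = 156.
156 ÷ 28 = 5 complete bars with 16 left over.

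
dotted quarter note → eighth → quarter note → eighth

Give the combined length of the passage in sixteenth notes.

In sixteenth notes: dotted quarter note = 6; eighth = 2; quarter note = 4; eighth = 2.
Total: 6 + 2 + 4 + 2 = 14 sixteenth notes.

14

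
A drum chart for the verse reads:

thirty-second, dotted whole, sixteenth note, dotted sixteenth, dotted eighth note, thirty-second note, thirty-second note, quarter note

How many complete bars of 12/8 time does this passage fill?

One bar of 12/8 = 48 thirty-second notes.
Express everything in thirty-second notes: thirty-second = 1; dotted whole = 48; sixteenth note = 2; dotted sixteenth = 3; dotted eighth note = 6; thirty-second note = 1; thirty-second note = 1; quarter note = 8.
Total: 1 + 48 + 2 + 3 + 6 + 1 + 1 + 8 = 70.
70 ÷ 48 = 1 complete bar with 22 left over.

1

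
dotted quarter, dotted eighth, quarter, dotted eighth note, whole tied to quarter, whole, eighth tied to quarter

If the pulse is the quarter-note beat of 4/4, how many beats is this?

14.5

One quarter-note beat = 4 sixteenth notes.
Each duration in sixteenth notes: dotted quarter = 6; dotted eighth = 3; quarter = 4; dotted eighth note = 3; whole tied to quarter (whole + quarter) = 20; whole = 16; eighth tied to quarter (eighth + quarter) = 6.
Total: 6 + 3 + 4 + 3 + 20 + 16 + 6 = 58.
58 ÷ 4 = 14.5 beats.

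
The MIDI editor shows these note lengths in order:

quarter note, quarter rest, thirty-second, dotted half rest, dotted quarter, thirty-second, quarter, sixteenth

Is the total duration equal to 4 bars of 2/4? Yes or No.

One bar of 2/4 = 16 thirty-second notes, so 4 bars = 64.
Each duration in thirty-second notes: quarter note = 8; quarter rest = 8; thirty-second = 1; dotted half rest = 24; dotted quarter = 12; thirty-second = 1; quarter = 8; sixteenth = 2.
Total: 8 + 8 + 1 + 24 + 12 + 1 + 8 + 2 = 64.
64 equals 64, so the answer is Yes.

Yes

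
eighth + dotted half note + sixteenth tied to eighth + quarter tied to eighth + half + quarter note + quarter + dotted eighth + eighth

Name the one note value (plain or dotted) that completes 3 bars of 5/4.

whole note

3 bars of 5/4 = 60 sixteenth notes.
Working in sixteenth notes: eighth = 2; dotted half note = 12; sixteenth tied to eighth (sixteenth + eighth) = 3; quarter tied to eighth (quarter + eighth) = 6; half = 8; quarter note = 4; quarter = 4; dotted eighth = 3; eighth = 2.
Altogether 2 + 12 + 3 + 6 + 8 + 4 + 4 + 3 + 2 = 44.
Remaining: 60 − 44 = 16 sixteenth notes, which is a whole note.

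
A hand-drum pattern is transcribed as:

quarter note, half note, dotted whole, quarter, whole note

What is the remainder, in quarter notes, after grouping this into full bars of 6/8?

One bar of 6/8 = 3 quarter notes.
Express everything in quarter notes: quarter note = 1; half note = 2; dotted whole = 6; quarter = 1; whole note = 4.
Altogether 1 + 2 + 6 + 1 + 4 = 14.
14 ÷ 3 = 4 complete bars with 2 quarter notes remaining.

2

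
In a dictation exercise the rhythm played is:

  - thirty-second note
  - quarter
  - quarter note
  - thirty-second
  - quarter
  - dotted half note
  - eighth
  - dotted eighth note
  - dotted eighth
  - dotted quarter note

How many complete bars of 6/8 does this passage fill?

One bar of 6/8 = 24 thirty-second notes.
Express everything in thirty-second notes: thirty-second note = 1; quarter = 8; quarter note = 8; thirty-second = 1; quarter = 8; dotted half note = 24; eighth = 4; dotted eighth note = 6; dotted eighth = 6; dotted quarter note = 12.
Adding: 1 + 8 + 8 + 1 + 8 + 24 + 4 + 6 + 6 + 12 = 78.
78 ÷ 24 = 3 complete bars with 6 left over.

3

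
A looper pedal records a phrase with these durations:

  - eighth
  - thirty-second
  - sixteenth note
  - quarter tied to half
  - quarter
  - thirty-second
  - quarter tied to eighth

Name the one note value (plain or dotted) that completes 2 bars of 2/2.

dotted quarter note

2 bars of 2/2 = 64 thirty-second notes.
Each duration in thirty-second notes: eighth = 4; thirty-second = 1; sixteenth note = 2; quarter tied to half (quarter + half) = 24; quarter = 8; thirty-second = 1; quarter tied to eighth (quarter + eighth) = 12.
Sum: 4 + 1 + 2 + 24 + 8 + 1 + 12 = 52.
Remaining: 64 − 52 = 12 thirty-second notes, which is a dotted quarter note.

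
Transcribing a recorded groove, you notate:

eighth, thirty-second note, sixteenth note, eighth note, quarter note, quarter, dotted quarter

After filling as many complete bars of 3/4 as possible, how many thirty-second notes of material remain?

One bar of 3/4 = 24 thirty-second notes.
Each duration in thirty-second notes: eighth = 4; thirty-second note = 1; sixteenth note = 2; eighth note = 4; quarter note = 8; quarter = 8; dotted quarter = 12.
Sum: 4 + 1 + 2 + 4 + 8 + 8 + 12 = 39.
39 ÷ 24 = 1 complete bar with 15 thirty-second notes remaining.

15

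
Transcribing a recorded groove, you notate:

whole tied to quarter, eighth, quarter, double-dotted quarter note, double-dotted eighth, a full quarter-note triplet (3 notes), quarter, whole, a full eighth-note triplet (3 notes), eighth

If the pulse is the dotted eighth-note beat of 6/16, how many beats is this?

One dotted eighth-note beat = 6 thirty-second notes.
Express everything in thirty-second notes: whole tied to quarter (whole + quarter) = 40; eighth = 4; quarter = 8; double-dotted quarter note = 14; double-dotted eighth = 7; a full quarter-note triplet (3 notes) (three triplet quarters span one half) = 16; quarter = 8; whole = 32; a full eighth-note triplet (3 notes) (three triplet eighths span one quarter) = 8; eighth = 4.
Total: 40 + 4 + 8 + 14 + 7 + 16 + 8 + 32 + 8 + 4 = 141.
141 ÷ 6 = 23.5 beats.

23.5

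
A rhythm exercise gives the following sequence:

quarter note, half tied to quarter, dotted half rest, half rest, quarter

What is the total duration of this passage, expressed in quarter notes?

Each duration in quarter notes: quarter note = 1; half tied to quarter (half + quarter) = 3; dotted half rest = 3; half rest = 2; quarter = 1.
Total: 1 + 3 + 3 + 2 + 1 = 10 quarter notes.

10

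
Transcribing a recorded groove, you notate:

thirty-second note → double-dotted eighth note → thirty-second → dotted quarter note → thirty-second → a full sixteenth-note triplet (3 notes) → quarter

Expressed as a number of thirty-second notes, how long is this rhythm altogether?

Each duration in thirty-second notes: thirty-second note = 1; double-dotted eighth note = 7; thirty-second = 1; dotted quarter note = 12; thirty-second = 1; a full sixteenth-note triplet (3 notes) (three triplet sixteenths span one eighth) = 4; quarter = 8.
Adding: 1 + 7 + 1 + 12 + 1 + 4 + 8 = 34 thirty-second notes.

34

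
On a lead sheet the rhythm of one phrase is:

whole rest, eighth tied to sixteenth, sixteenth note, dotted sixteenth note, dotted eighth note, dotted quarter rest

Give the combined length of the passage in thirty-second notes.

61

In thirty-second notes: whole rest = 32; eighth tied to sixteenth (eighth + sixteenth) = 6; sixteenth note = 2; dotted sixteenth note = 3; dotted eighth note = 6; dotted quarter rest = 12.
Sum: 32 + 6 + 2 + 3 + 6 + 12 = 61 thirty-second notes.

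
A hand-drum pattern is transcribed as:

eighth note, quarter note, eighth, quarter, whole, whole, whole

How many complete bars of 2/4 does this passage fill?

7

One bar of 2/4 = 4 eighth notes.
In eighth notes: eighth note = 1; quarter note = 2; eighth = 1; quarter = 2; whole = 8; whole = 8; whole = 8.
Adding: 1 + 2 + 1 + 2 + 8 + 8 + 8 = 30.
30 ÷ 4 = 7 complete bars with 2 left over.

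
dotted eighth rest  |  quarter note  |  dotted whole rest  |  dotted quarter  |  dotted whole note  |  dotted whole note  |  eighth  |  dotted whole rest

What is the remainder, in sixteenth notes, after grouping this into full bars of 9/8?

3

One bar of 9/8 = 18 sixteenth notes.
Convert each value to sixteenth notes: dotted eighth rest = 3; quarter note = 4; dotted whole rest = 24; dotted quarter = 6; dotted whole note = 24; dotted whole note = 24; eighth = 2; dotted whole rest = 24.
Altogether 3 + 4 + 24 + 6 + 24 + 24 + 2 + 24 = 111.
111 ÷ 18 = 6 complete bars with 3 sixteenth notes remaining.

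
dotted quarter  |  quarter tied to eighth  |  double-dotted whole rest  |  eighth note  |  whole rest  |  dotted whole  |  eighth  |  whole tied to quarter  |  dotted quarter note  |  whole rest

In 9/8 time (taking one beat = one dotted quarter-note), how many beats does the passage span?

One dotted quarter-note beat = 3 eighth notes.
Express everything in eighth notes: dotted quarter = 3; quarter tied to eighth (quarter + eighth) = 3; double-dotted whole rest = 14; eighth note = 1; whole rest = 8; dotted whole = 12; eighth = 1; whole tied to quarter (whole + quarter) = 10; dotted quarter note = 3; whole rest = 8.
Altogether 3 + 3 + 14 + 1 + 8 + 12 + 1 + 10 + 3 + 8 = 63.
63 ÷ 3 = 21 beats.

21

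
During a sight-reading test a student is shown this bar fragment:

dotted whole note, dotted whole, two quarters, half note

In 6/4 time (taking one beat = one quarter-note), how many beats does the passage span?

16

One quarter-note beat = 2 eighth notes.
Express everything in eighth notes: dotted whole note = 12; dotted whole = 12; quarter = 2; quarter = 2; half note = 4.
Adding: 12 + 12 + 2 + 2 + 4 = 32.
32 ÷ 2 = 16 beats.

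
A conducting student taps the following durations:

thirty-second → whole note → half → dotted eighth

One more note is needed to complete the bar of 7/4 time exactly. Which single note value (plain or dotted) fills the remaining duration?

thirty-second note

The bar of 7/4 = 56 thirty-second notes.
Each duration in thirty-second notes: thirty-second = 1; whole note = 32; half = 16; dotted eighth = 6.
Sum: 1 + 32 + 16 + 6 = 55.
Remaining: 56 − 55 = 1 thirty-second note, which is a thirty-second note.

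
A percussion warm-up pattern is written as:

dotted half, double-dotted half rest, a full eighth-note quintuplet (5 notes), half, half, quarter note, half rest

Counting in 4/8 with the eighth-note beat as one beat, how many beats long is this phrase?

One eighth-note beat = 2 sixteenth notes.
Express everything in sixteenth notes: dotted half = 12; double-dotted half rest = 14; a full eighth-note quintuplet (5 notes) (five quintuplet eighths span one half) = 8; half = 8; half = 8; quarter note = 4; half rest = 8.
Sum: 12 + 14 + 8 + 8 + 8 + 4 + 8 = 62.
62 ÷ 2 = 31 beats.

31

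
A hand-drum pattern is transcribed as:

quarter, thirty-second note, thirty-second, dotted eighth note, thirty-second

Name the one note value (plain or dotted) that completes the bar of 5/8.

dotted sixteenth note

The bar of 5/8 = 20 thirty-second notes.
Express everything in thirty-second notes: quarter = 8; thirty-second note = 1; thirty-second = 1; dotted eighth note = 6; thirty-second = 1.
Altogether 8 + 1 + 1 + 6 + 1 = 17.
Remaining: 20 − 17 = 3 thirty-second notes, which is a dotted sixteenth note.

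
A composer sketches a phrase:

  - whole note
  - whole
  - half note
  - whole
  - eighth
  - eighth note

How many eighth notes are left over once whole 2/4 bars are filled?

2

One bar of 2/4 = 4 eighth notes.
In eighth notes: whole note = 8; whole = 8; half note = 4; whole = 8; eighth = 1; eighth note = 1.
Adding: 8 + 8 + 4 + 8 + 1 + 1 = 30.
30 ÷ 4 = 7 complete bars with 2 eighth notes remaining.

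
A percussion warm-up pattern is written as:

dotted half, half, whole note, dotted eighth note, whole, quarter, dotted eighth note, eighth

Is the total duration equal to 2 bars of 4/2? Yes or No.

Yes

One bar of 4/2 = 32 sixteenth notes, so 2 bars = 64.
In sixteenth notes: dotted half = 12; half = 8; whole note = 16; dotted eighth note = 3; whole = 16; quarter = 4; dotted eighth note = 3; eighth = 2.
Altogether 12 + 8 + 16 + 3 + 16 + 4 + 3 + 2 = 64.
64 equals 64, so the answer is Yes.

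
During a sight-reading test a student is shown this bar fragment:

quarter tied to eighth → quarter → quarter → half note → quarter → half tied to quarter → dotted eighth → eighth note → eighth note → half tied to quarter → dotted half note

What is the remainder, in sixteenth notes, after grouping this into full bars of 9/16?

One bar of 9/16 = 9 sixteenth notes.
Working in sixteenth notes: quarter tied to eighth (quarter + eighth) = 6; quarter = 4; quarter = 4; half note = 8; quarter = 4; half tied to quarter (half + quarter) = 12; dotted eighth = 3; eighth note = 2; eighth note = 2; half tied to quarter (half + quarter) = 12; dotted half note = 12.
Sum: 6 + 4 + 4 + 8 + 4 + 12 + 3 + 2 + 2 + 12 + 12 = 69.
69 ÷ 9 = 7 complete bars with 6 sixteenth notes remaining.

6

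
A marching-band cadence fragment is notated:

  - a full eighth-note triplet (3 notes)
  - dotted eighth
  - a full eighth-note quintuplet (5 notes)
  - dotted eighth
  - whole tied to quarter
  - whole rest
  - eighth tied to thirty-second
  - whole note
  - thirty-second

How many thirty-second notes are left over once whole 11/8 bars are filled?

One bar of 11/8 = 44 thirty-second notes.
Express everything in thirty-second notes: a full eighth-note triplet (3 notes) (three triplet eighths span one quarter) = 8; dotted eighth = 6; a full eighth-note quintuplet (5 notes) (five quintuplet eighths span one half) = 16; dotted eighth = 6; whole tied to quarter (whole + quarter) = 40; whole rest = 32; eighth tied to thirty-second (eighth + thirty-second) = 5; whole note = 32; thirty-second = 1.
Sum: 8 + 6 + 16 + 6 + 40 + 32 + 5 + 32 + 1 = 146.
146 ÷ 44 = 3 complete bars with 14 thirty-second notes remaining.

14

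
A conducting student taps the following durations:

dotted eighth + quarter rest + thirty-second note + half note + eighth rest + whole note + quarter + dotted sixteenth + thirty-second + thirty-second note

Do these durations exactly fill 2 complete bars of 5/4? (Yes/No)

One bar of 5/4 = 40 thirty-second notes, so 2 bars = 80.
Express everything in thirty-second notes: dotted eighth = 6; quarter rest = 8; thirty-second note = 1; half note = 16; eighth rest = 4; whole note = 32; quarter = 8; dotted sixteenth = 3; thirty-second = 1; thirty-second note = 1.
Total: 6 + 8 + 1 + 16 + 4 + 32 + 8 + 3 + 1 + 1 = 80.
80 equals 80, so the answer is Yes.

Yes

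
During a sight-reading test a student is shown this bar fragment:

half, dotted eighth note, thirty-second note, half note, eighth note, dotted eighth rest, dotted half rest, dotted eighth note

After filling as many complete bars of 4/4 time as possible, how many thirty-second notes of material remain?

One bar of 4/4 = 32 thirty-second notes.
Working in thirty-second notes: half = 16; dotted eighth note = 6; thirty-second note = 1; half note = 16; eighth note = 4; dotted eighth rest = 6; dotted half rest = 24; dotted eighth note = 6.
Total: 16 + 6 + 1 + 16 + 4 + 6 + 24 + 6 = 79.
79 ÷ 32 = 2 complete bars with 15 thirty-second notes remaining.

15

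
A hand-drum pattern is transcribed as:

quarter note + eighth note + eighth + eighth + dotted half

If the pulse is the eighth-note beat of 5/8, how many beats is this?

11

One eighth-note beat = 2 sixteenth notes.
In sixteenth notes: quarter note = 4; eighth note = 2; eighth = 2; eighth = 2; dotted half = 12.
Sum: 4 + 2 + 2 + 2 + 12 = 22.
22 ÷ 2 = 11 beats.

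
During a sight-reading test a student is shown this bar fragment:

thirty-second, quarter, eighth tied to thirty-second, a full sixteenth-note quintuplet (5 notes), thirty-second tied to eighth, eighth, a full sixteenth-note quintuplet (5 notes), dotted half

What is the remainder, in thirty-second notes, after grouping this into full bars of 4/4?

31

One bar of 4/4 = 32 thirty-second notes.
Each duration in thirty-second notes: thirty-second = 1; quarter = 8; eighth tied to thirty-second (eighth + thirty-second) = 5; a full sixteenth-note quintuplet (5 notes) (five quintuplet sixteenths span one quarter) = 8; thirty-second tied to eighth (thirty-second + eighth) = 5; eighth = 4; a full sixteenth-note quintuplet (5 notes) (five quintuplet sixteenths span one quarter) = 8; dotted half = 24.
Total: 1 + 8 + 5 + 8 + 5 + 4 + 8 + 24 = 63.
63 ÷ 32 = 1 complete bar with 31 thirty-second notes remaining.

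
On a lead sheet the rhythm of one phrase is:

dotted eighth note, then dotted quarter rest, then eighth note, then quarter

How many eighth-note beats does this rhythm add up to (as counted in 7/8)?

7.5

One eighth-note beat = 2 sixteenth notes.
Express everything in sixteenth notes: dotted eighth note = 3; dotted quarter rest = 6; eighth note = 2; quarter = 4.
Sum: 3 + 6 + 2 + 4 = 15.
15 ÷ 2 = 7.5 beats.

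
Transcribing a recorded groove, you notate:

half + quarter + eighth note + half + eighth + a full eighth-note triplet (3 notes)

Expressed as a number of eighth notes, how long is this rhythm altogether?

14

Each duration in eighth notes: half = 4; quarter = 2; eighth note = 1; half = 4; eighth = 1; a full eighth-note triplet (3 notes) (three triplet eighths span one quarter) = 2.
Adding: 4 + 2 + 1 + 4 + 1 + 2 = 14 eighth notes.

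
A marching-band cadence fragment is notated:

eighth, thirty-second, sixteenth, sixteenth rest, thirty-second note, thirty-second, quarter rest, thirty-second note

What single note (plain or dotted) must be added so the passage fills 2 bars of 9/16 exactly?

half note

2 bars of 9/16 = 36 thirty-second notes.
Express everything in thirty-second notes: eighth = 4; thirty-second = 1; sixteenth = 2; sixteenth rest = 2; thirty-second note = 1; thirty-second = 1; quarter rest = 8; thirty-second note = 1.
Altogether 4 + 1 + 2 + 2 + 1 + 1 + 8 + 1 = 20.
Remaining: 36 − 20 = 16 thirty-second notes, which is a half note.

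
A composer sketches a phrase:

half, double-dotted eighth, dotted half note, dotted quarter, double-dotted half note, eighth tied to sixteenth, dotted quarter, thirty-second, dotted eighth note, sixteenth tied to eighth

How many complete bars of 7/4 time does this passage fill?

One bar of 7/4 = 56 thirty-second notes.
Each duration in thirty-second notes: half = 16; double-dotted eighth = 7; dotted half note = 24; dotted quarter = 12; double-dotted half note = 28; eighth tied to sixteenth (eighth + sixteenth) = 6; dotted quarter = 12; thirty-second = 1; dotted eighth note = 6; sixteenth tied to eighth (sixteenth + eighth) = 6.
Altogether 16 + 7 + 24 + 12 + 28 + 6 + 12 + 1 + 6 + 6 = 118.
118 ÷ 56 = 2 complete bars with 6 left over.

2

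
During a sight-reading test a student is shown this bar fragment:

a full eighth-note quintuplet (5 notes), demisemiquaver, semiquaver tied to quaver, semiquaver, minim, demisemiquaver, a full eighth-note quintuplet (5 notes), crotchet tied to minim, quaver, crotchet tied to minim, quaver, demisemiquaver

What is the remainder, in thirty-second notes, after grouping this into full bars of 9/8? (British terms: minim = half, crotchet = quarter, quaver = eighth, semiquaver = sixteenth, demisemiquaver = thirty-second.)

One bar of 9/8 = 36 thirty-second notes.
Convert each value to thirty-second notes: a full eighth-note quintuplet (5 notes) (five quintuplet eighths span one half) = 16; demisemiquaver = 1; semiquaver tied to quaver (semiquaver + quaver) = 6; semiquaver = 2; minim = 16; demisemiquaver = 1; a full eighth-note quintuplet (5 notes) (five quintuplet eighths span one half) = 16; crotchet tied to minim (crotchet + minim) = 24; quaver = 4; crotchet tied to minim (crotchet + minim) = 24; quaver = 4; demisemiquaver = 1.
Sum: 16 + 1 + 6 + 2 + 16 + 1 + 16 + 24 + 4 + 24 + 4 + 1 = 115.
115 ÷ 36 = 3 complete bars with 7 thirty-second notes remaining.

7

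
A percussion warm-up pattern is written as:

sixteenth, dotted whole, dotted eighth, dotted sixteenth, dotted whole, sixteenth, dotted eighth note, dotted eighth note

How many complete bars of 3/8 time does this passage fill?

One bar of 3/8 = 12 thirty-second notes.
Each duration in thirty-second notes: sixteenth = 2; dotted whole = 48; dotted eighth = 6; dotted sixteenth = 3; dotted whole = 48; sixteenth = 2; dotted eighth note = 6; dotted eighth note = 6.
Altogether 2 + 48 + 6 + 3 + 48 + 2 + 6 + 6 = 121.
121 ÷ 12 = 10 complete bars with 1 left over.

10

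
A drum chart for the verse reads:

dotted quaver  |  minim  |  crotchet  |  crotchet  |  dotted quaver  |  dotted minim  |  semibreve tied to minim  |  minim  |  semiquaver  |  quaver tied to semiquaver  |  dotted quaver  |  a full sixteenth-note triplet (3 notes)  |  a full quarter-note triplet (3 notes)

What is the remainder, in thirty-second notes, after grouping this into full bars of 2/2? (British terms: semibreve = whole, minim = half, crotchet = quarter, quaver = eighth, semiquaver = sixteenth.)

One bar of 2/2 = 16 sixteenth notes.
Express everything in sixteenth notes: dotted quaver = 3; minim = 8; crotchet = 4; crotchet = 4; dotted quaver = 3; dotted minim = 12; semibreve tied to minim (semibreve + minim) = 24; minim = 8; semiquaver = 1; quaver tied to semiquaver (quaver + semiquaver) = 3; dotted quaver = 3; a full sixteenth-note triplet (3 notes) (three triplet sixteenths span one eighth) = 2; a full quarter-note triplet (3 notes) (three triplet quarters span one half) = 8.
Total: 3 + 8 + 4 + 4 + 3 + 12 + 24 + 8 + 1 + 3 + 3 + 2 + 8 = 83.
83 ÷ 16 = 5 complete bars with 3 sixteenth notes remaining = 6 thirty-second notes.

6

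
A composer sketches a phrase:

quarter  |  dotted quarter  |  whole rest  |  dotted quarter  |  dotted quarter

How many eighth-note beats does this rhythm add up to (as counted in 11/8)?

One eighth-note beat = 2 sixteenth notes.
Convert each value to sixteenth notes: quarter = 4; dotted quarter = 6; whole rest = 16; dotted quarter = 6; dotted quarter = 6.
Sum: 4 + 6 + 16 + 6 + 6 = 38.
38 ÷ 2 = 19 beats.

19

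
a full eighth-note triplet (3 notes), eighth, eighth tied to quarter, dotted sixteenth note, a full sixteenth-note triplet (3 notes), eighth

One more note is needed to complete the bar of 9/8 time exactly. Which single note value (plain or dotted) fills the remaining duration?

thirty-second note

The bar of 9/8 = 36 thirty-second notes.
Working in thirty-second notes: a full eighth-note triplet (3 notes) (three triplet eighths span one quarter) = 8; eighth = 4; eighth tied to quarter (eighth + quarter) = 12; dotted sixteenth note = 3; a full sixteenth-note triplet (3 notes) (three triplet sixteenths span one eighth) = 4; eighth = 4.
Adding: 8 + 4 + 12 + 3 + 4 + 4 = 35.
Remaining: 36 − 35 = 1 thirty-second note, which is a thirty-second note.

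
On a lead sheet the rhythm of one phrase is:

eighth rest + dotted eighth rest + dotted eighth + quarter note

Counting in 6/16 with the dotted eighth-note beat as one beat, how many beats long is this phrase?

One dotted eighth-note beat = 3 sixteenth notes.
Convert each value to sixteenth notes: eighth rest = 2; dotted eighth rest = 3; dotted eighth = 3; quarter note = 4.
Altogether 2 + 3 + 3 + 4 = 12.
12 ÷ 3 = 4 beats.

4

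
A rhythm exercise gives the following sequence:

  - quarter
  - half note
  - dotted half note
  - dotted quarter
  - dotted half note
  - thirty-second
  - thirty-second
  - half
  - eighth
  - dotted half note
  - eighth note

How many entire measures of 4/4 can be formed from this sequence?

One bar of 4/4 = 32 thirty-second notes.
Convert each value to thirty-second notes: quarter = 8; half note = 16; dotted half note = 24; dotted quarter = 12; dotted half note = 24; thirty-second = 1; thirty-second = 1; half = 16; eighth = 4; dotted half note = 24; eighth note = 4.
Altogether 8 + 16 + 24 + 12 + 24 + 1 + 1 + 16 + 4 + 24 + 4 = 134.
134 ÷ 32 = 4 complete bars with 6 left over.

4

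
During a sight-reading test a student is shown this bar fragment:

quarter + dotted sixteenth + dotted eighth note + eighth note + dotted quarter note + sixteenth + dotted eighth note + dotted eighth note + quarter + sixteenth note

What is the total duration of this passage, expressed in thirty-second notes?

57

Convert each value to thirty-second notes: quarter = 8; dotted sixteenth = 3; dotted eighth note = 6; eighth note = 4; dotted quarter note = 12; sixteenth = 2; dotted eighth note = 6; dotted eighth note = 6; quarter = 8; sixteenth note = 2.
Adding: 8 + 3 + 6 + 4 + 12 + 2 + 6 + 6 + 8 + 2 = 57 thirty-second notes.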